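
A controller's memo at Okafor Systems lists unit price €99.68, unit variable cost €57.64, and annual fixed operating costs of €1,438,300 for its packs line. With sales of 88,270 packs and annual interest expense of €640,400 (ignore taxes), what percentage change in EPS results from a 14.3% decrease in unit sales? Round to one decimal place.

-32.5%

Contribution at this volume is 88,270 × €42.04 = €3,710,870.80.
EBIT = €3,710,870.80 − €1,438,300 = €2,272,570.80.
After interest of €640,400.00, pre-tax earnings = €1,632,170.80.
DCL = total CM / (EBIT − I) = €3,710,870.80 / €1,632,170.80 = 2.2736.
EPS therefore changes by 2.2736 × (-14.3%) = -32.5%.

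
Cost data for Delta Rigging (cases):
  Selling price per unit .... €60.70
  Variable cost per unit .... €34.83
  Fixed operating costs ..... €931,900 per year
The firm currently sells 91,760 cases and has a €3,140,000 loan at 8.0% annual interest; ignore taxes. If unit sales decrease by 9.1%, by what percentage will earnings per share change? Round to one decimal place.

-18.1%

Contribution at this volume is 91,760 × €25.87 = €2,373,831.20.
Operating income = contribution − fixed costs = €2,373,831.20 − €931,900 = €1,441,931.20.
Interest = €251,200.00, so EBIT − I = €1,190,731.20.
DCL = total CM / (EBIT − I) = €2,373,831.20 / €1,190,731.20 = 1.9936.
%ΔEPS = DCL × %ΔSales = 1.9936 × -9.1% = -18.1%.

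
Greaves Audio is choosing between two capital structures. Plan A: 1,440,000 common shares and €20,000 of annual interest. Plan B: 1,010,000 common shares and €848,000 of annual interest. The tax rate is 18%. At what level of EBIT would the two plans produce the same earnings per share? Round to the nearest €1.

€2,792,837

Set EPS_A = EPS_B: (EBIT − €20,000)(1 − 0.18) ÷ 1,440,000 = (EBIT − €848,000)(1 − 0.18) ÷ 1,010,000.
Cancelling (1 − t) and cross-multiplying: 1,010,000·(EBIT − 20,000) = 1,440,000·(EBIT − 848,000).
Solving, EBIT = (848,000·1,440,000 − 20,000·1,010,000) / (1,440,000 − 1,010,000) = 1,200,920,000,000 / 430,000 = 2,792,837.21.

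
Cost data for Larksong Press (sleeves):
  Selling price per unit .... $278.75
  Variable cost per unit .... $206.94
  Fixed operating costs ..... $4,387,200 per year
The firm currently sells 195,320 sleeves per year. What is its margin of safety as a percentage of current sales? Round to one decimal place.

Each unit contributes $278.75 − $206.94 = $71.81. Break-even units = $4,387,200 ÷ $71.81 = 61,094.56; break-even revenue = 61,094.56 × $278.75 = $17,030,107.23.
Current sales = 195,320 × $278.75 = $54,445,450.00.
Margin of safety = ($54,445,450.00 − $17,030,107.23) ÷ $54,445,450.00 = 68.7%.

68.7%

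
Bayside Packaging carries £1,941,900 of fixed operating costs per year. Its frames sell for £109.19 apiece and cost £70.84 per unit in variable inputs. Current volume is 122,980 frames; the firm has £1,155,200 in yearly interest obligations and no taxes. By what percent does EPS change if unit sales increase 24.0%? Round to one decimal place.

+69.9%

At 122,980 units, contribution = 122,980 × £38.35 = £4,716,283.00.
EBIT = £4,716,283.00 − £1,941,900 = £2,774,383.00.
After interest of £1,155,200.00, pre-tax earnings = £1,619,183.00.
DCL = total CM / (EBIT − I) = £4,716,283.00 / £1,619,183.00 = 2.9128.
EPS therefore changes by 2.9128 × (+24.0%) = +69.9%.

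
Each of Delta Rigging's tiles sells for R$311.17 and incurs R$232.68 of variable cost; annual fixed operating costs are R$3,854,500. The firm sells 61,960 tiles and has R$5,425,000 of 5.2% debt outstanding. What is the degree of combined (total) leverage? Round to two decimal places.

Total contribution margin = 61,960 × R$78.49 = R$4,863,240.40.
Operating income = contribution − fixed costs = R$4,863,240.40 − R$3,854,500 = R$1,008,740.40. Interest = R$282,100.00.
DOL = R$4,863,240.40 ÷ R$1,008,740.40 = 4.8211; DFL = R$1,008,740.40 ÷ R$726,640.40 = 1.3882.
DCL = DOL × DFL = 4.8211 × 1.3882 = 6.6927.

6.69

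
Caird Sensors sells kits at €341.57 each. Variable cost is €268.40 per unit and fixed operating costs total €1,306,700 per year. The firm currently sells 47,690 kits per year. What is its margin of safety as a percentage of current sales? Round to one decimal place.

62.6%

Contribution margin per unit = €341.57 − €268.40 = €73.17. Break-even units = €1,306,700 ÷ €73.17 = 17,858.41; break-even revenue = 17,858.41 × €341.57 = €6,099,897.76.
Current sales = 47,690 × €341.57 = €16,289,473.30.
Margin of safety = (€16,289,473.30 − €6,099,897.76) ÷ €16,289,473.30 = 62.6%.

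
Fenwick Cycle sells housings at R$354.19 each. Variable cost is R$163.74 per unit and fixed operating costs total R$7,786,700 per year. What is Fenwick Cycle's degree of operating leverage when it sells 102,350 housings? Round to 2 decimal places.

At 102,350 units, contribution = 102,350 × R$190.45 = R$19,492,557.50.
Subtracting fixed costs: EBIT = R$19,492,557.50 − R$7,786,700 = R$11,705,857.50.
So DOL = total CM / EBIT = R$19,492,557.50 / R$11,705,857.50 = 1.6652.

1.67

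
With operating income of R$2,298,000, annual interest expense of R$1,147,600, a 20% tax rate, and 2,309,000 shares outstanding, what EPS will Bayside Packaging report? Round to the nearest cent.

R$0.40

Pre-tax income = R$2,298,000 − R$1,147,600.00 = R$1,150,400.00.
After tax at 20%: net income = R$1,150,400.00 × 0.80 = R$920,320.00.
Per share: R$920,320.00 / 2,309,000 shares = R$0.40.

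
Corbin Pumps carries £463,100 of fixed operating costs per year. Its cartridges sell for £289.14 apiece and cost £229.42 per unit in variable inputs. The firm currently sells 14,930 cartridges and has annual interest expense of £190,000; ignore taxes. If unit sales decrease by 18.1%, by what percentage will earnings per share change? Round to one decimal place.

Contribution at this volume is 14,930 × £59.72 = £891,619.60.
Subtracting fixed costs: EBIT = £891,619.60 − £463,100 = £428,519.60.
Interest = £190,000.00, so EBIT − I = £238,519.60.
DCL = total CM / (EBIT − I) = £891,619.60 / £238,519.60 = 3.7381.
EPS therefore changes by 3.7381 × (-18.1%) = -67.7%.

-67.7%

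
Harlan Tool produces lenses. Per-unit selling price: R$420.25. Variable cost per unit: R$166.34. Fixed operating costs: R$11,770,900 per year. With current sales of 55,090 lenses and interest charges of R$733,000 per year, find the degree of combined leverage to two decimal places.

Contribution at this volume is 55,090 × R$253.91 = R$13,987,901.90.
Subtracting fixed costs: EBIT = R$13,987,901.90 − R$11,770,900 = R$2,217,001.90. Interest = R$733,000.00, so EBIT − I = R$1,484,001.90.
DCL = contribution ÷ (EBIT − I) = R$13,987,901.90 ÷ R$1,484,001.90 = 9.4258.

9.43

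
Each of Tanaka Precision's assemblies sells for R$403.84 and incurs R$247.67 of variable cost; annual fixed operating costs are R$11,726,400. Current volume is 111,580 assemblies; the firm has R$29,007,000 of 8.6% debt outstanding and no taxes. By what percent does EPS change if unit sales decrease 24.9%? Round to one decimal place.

At 111,580 units, contribution = 111,580 × R$156.17 = R$17,425,448.60.
EBIT = R$17,425,448.60 − R$11,726,400 = R$5,699,048.60.
Interest = R$2,494,602.00, so EBIT − I = R$3,204,446.60.
Degree of combined leverage = contribution ÷ (EBIT − I) = R$17,425,448.60 ÷ R$3,204,446.60 = 5.4379.
EPS therefore changes by 5.4379 × (-24.9%) = -135.4%.

-135.4%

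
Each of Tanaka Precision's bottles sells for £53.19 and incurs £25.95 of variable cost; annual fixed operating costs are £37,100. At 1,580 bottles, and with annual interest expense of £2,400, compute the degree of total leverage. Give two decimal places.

Total contribution margin = 1,580 × £27.24 = £43,039.20.
Subtracting fixed costs: EBIT = £43,039.20 − £37,100 = £5,939.20. Interest = £2,400.00, so EBIT − I = £3,539.20.
Degree of total leverage = total CM / (EBIT − interest) = £43,039.20 / £3,539.20 = 12.1607.

12.16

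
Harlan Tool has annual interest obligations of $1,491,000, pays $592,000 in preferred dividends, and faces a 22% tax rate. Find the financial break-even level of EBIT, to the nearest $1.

$2,249,974

Grossing the preferred dividend up to pre-tax terms: $592,000 / (1 − 0.22) = $758,974.36.
EPS = 0 when EBIT covers interest plus the pre-tax preferred burden: $1,491,000 + $758,974.36 = $2,249,974.36.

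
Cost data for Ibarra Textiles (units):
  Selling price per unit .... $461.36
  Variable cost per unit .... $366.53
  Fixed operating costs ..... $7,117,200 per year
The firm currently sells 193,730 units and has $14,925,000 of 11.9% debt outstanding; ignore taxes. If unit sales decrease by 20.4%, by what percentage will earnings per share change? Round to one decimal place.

Contribution at this volume is 193,730 × $94.83 = $18,371,415.90.
Subtracting fixed costs: EBIT = $18,371,415.90 − $7,117,200 = $11,254,215.90.
After interest of $1,776,075.00, pre-tax earnings = $9,478,140.90.
DCL = total CM / (EBIT − I) = $18,371,415.90 / $9,478,140.90 = 1.9383.
%ΔEPS = DCL × %ΔSales = 1.9383 × -20.4% = -39.5%.

-39.5%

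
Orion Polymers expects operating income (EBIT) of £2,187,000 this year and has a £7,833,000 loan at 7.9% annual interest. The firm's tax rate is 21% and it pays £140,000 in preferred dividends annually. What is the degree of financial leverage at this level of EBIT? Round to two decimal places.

Annual interest charges come to £618,807.00.
Pre-tax preferred-dividend burden = £140,000 ÷ (1 − 0.21) = £177,215.19.
DFL = EBIT ÷ [EBIT − I − D_p/(1−t)] = £2,187,000 ÷ [£2,187,000 − £618,807.00 − £177,215.19] = £2,187,000 ÷ £1,390,977.81 = 1.5723.

1.57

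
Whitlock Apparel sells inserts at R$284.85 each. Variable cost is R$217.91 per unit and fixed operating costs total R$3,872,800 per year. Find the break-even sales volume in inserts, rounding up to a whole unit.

57,855 inserts

Each unit contributes R$284.85 − R$217.91 = R$66.94.
Break-even volume = fixed costs ÷ CM per unit = R$3,872,800 ÷ R$66.94 = 57,854.80, so 57,855 inserts.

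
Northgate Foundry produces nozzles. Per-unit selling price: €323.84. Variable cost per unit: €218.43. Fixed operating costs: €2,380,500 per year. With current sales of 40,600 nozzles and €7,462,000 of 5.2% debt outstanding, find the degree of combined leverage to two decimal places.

Total contribution margin = 40,600 × €105.41 = €4,279,646.00.
EBIT = €4,279,646.00 − €2,380,500 = €1,899,146.00. Interest = €388,024.00.
DOL = €4,279,646.00 ÷ €1,899,146.00 = 2.2535; DFL = €1,899,146.00 ÷ €1,511,122.00 = 1.2568.
DCL = DOL × DFL = 2.2535 × 1.2568 = 2.8322.

2.83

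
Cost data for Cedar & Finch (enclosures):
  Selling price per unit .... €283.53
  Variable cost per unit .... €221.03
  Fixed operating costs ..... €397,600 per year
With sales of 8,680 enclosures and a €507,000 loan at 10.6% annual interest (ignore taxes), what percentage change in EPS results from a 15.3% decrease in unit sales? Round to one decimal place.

Contribution at this volume is 8,680 × €62.50 = €542,500.00.
Subtracting fixed costs: EBIT = €542,500.00 − €397,600 = €144,900.00.
After interest of €53,742.00, pre-tax earnings = €91,158.00.
DCL = total CM / (EBIT − I) = €542,500.00 / €91,158.00 = 5.9512.
%ΔEPS = DCL × %ΔSales = 5.9512 × -15.3% = -91.1%.

-91.1%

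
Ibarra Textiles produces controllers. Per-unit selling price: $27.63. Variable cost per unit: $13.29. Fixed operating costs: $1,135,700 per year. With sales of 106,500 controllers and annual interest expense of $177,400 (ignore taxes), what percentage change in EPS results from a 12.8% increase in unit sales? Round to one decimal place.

Total contribution margin = 106,500 × $14.34 = $1,527,210.00.
Subtracting fixed costs: EBIT = $1,527,210.00 − $1,135,700 = $391,510.00.
After interest of $177,400.00, pre-tax earnings = $214,110.00.
DCL = total CM / (EBIT − I) = $1,527,210.00 / $214,110.00 = 7.1328.
%ΔEPS = DCL × %ΔSales = 7.1328 × +12.8% = +91.3%.

+91.3%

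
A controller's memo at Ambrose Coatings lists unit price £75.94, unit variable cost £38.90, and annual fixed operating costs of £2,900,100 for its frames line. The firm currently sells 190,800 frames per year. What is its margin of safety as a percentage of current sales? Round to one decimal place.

Unit CM = price − variable cost = £75.94 − £38.90 = £37.04. Break-even units = £2,900,100 ÷ £37.04 = 78,296.44; break-even revenue = 78,296.44 × £75.94 = £5,945,831.37.
Actual sales revenue = 190,800 × £75.94 = £14,489,352.00.
Margin of safety = (£14,489,352.00 − £5,945,831.37) ÷ £14,489,352.00 = 59.0%.

59.0%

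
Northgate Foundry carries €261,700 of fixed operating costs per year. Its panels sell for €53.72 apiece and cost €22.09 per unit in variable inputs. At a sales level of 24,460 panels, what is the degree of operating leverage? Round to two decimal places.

Contribution at this volume is 24,460 × €31.63 = €773,669.80.
Operating income = contribution − fixed costs = €773,669.80 − €261,700 = €511,969.80.
Degree of operating leverage = €773,669.80 / €511,969.80 = 1.5112.

1.51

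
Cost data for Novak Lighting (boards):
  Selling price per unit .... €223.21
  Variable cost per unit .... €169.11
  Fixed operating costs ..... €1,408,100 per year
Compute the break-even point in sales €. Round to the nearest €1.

€5,809,649

CM per unit = €223.21 − €169.11 = €54.10; CM ratio = €54.10 / €223.21 = 0.2424.
Break-even sales = FC ÷ CM ratio = €1,408,100 × €223.21 / €54.10 = €5,809,649.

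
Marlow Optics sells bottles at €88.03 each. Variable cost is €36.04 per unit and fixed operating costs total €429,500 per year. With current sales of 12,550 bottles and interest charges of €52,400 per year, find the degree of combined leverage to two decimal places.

3.83

Contribution at this volume is 12,550 × €51.99 = €652,474.50.
Operating income = contribution − fixed costs = €652,474.50 − €429,500 = €222,974.50. Interest = €52,400.00.
DOL = €652,474.50 ÷ €222,974.50 = 2.9262; DFL = €222,974.50 ÷ €170,574.50 = 1.3072.
DCL = DOL × DFL = 2.9262 × 1.3072 = 3.8251.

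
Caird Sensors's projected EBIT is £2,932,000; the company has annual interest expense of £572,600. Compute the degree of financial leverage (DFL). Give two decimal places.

Annual interest charges come to £572,600.00.
DFL = EBIT ÷ (EBIT − I) = £2,932,000 ÷ (£2,932,000 − £572,600.00) = £2,932,000 ÷ £2,359,400.00 = 1.2427.

1.24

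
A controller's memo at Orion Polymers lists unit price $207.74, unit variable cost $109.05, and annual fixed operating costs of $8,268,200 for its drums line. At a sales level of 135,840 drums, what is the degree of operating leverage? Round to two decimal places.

2.61

At 135,840 units, contribution = 135,840 × $98.69 = $13,406,049.60.
EBIT = $13,406,049.60 − $8,268,200 = $5,137,849.60.
So DOL = total CM / EBIT = $13,406,049.60 / $5,137,849.60 = 2.6093.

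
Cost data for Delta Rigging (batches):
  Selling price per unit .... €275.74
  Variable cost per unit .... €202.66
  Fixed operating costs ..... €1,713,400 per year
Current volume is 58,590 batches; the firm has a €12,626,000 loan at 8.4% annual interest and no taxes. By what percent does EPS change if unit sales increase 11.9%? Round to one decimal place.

Contribution at this volume is 58,590 × €73.08 = €4,281,757.20.
Operating income = contribution − fixed costs = €4,281,757.20 − €1,713,400 = €2,568,357.20.
Interest = €1,060,584.00, so EBIT − I = €1,507,773.20.
DCL = total CM / (EBIT − I) = €4,281,757.20 / €1,507,773.20 = 2.8398.
%ΔEPS = DCL × %ΔSales = 2.8398 × +11.9% = +33.8%.

+33.8%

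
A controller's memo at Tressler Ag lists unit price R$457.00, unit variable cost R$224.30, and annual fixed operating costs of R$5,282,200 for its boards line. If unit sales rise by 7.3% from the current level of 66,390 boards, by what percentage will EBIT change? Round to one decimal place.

Total contribution margin = 66,390 × R$232.70 = R$15,448,953.00.
Operating income = contribution − fixed costs = R$15,448,953.00 − R$5,282,200 = R$10,166,753.00.
DOL = contribution ÷ EBIT = R$15,448,953.00 ÷ R$10,166,753.00 = 1.5196.
So EBIT moves 1.5196 × (+7.3%) = +11.1%.

+11.1%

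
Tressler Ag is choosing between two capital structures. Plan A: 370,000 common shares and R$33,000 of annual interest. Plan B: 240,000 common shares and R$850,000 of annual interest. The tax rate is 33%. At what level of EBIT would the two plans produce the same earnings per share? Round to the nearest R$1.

R$2,358,308

At indifference, (EBIT − 33,000)(1 − t)/370,000 = (EBIT − 850,000)(1 − t)/240,000.
The (1 − t) factor cancels: (EBIT − 33,000) × 240,000 = (EBIT − 850,000) × 370,000.
EBIT × (370,000 − 240,000) = 850,000 × 370,000 − 33,000 × 240,000 = 306,580,000,000, so EBIT = 306,580,000,000 ÷ 130,000 = 2,358,307.69.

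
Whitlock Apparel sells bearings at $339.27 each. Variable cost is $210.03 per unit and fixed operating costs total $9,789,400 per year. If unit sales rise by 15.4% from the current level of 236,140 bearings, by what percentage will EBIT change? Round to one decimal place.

+22.7%

Total contribution margin = 236,140 × $129.24 = $30,518,733.60.
EBIT = $30,518,733.60 − $9,789,400 = $20,729,333.60.
So DOL = total CM / EBIT = $30,518,733.60 / $20,729,333.60 = 1.4722.
So EBIT moves 1.4722 × (+15.4%) = +22.7%.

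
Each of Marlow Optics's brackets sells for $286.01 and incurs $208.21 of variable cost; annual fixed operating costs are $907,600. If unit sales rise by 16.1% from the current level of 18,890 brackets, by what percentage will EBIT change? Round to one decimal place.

Total contribution margin = 18,890 × $77.80 = $1,469,642.00.
EBIT = $1,469,642.00 − $907,600 = $562,042.00.
DOL = contribution ÷ EBIT = $1,469,642.00 ÷ $562,042.00 = 2.6148.
Operating income changes by 2.6148 × +16.1% = +42.1%.

+42.1%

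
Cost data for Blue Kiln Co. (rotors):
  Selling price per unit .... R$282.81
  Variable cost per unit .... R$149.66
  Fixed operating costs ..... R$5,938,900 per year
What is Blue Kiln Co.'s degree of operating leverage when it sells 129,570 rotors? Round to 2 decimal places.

1.52

Contribution at this volume is 129,570 × R$133.15 = R$17,252,245.50.
Subtracting fixed costs: EBIT = R$17,252,245.50 − R$5,938,900 = R$11,313,345.50.
DOL = contribution ÷ EBIT = R$17,252,245.50 ÷ R$11,313,345.50 = 1.5249.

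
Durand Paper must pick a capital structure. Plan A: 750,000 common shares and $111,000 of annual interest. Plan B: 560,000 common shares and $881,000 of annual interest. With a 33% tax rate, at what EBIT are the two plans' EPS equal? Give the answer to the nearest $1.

$3,150,474

At indifference, (EBIT − 111,000)(1 − t)/750,000 = (EBIT − 881,000)(1 − t)/560,000.
Cancelling (1 − t) and cross-multiplying: 560,000·(EBIT − 111,000) = 750,000·(EBIT − 881,000).
Solving, EBIT = (881,000·750,000 − 111,000·560,000) / (750,000 − 560,000) = 598,590,000,000 / 190,000 = 3,150,473.68.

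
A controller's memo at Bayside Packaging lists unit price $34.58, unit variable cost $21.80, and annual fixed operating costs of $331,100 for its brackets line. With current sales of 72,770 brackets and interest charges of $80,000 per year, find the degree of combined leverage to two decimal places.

Contribution at this volume is 72,770 × $12.78 = $930,000.60.
Subtracting fixed costs: EBIT = $930,000.60 − $331,100 = $598,900.60. Interest = $80,000.00, so EBIT − I = $518,900.60.
Degree of total leverage = total CM / (EBIT − interest) = $930,000.60 / $518,900.60 = 1.7923.

1.79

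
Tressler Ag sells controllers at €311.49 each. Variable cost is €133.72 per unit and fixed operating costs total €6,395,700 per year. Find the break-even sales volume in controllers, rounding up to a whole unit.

Each unit contributes €311.49 − €133.72 = €177.77.
Units to break even: €6,395,700 ÷ €177.77 = 35,977.39, rounded up to 35,978.

35,978 controllers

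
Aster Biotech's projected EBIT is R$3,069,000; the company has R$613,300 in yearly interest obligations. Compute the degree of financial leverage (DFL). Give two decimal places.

Annual interest charges come to R$613,300.00.
DFL = EBIT ÷ (EBIT − I) = R$3,069,000 ÷ (R$3,069,000 − R$613,300.00) = R$3,069,000 ÷ R$2,455,700.00 = 1.2497.

1.25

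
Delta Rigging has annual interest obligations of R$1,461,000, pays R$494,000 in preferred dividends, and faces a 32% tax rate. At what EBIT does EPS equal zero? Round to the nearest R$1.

Grossing the preferred dividend up to pre-tax terms: R$494,000 / (1 − 0.32) = R$726,470.59.
EPS = 0 when EBIT covers interest plus the pre-tax preferred burden: R$1,461,000 + R$726,470.59 = R$2,187,470.59.

R$2,187,471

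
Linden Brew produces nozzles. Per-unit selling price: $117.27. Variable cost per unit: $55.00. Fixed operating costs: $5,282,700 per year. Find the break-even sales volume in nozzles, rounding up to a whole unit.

Unit CM = price − variable cost = $117.27 − $55.00 = $62.27.
Break-even volume = fixed costs ÷ CM per unit = $5,282,700 ÷ $62.27 = 84,835.39, so 84,836 nozzles.

84,836 nozzles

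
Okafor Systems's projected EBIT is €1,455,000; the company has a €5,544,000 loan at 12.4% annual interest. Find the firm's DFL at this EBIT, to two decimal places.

Interest = €687,456.00.
Degree of financial leverage = EBIT / (EBIT − interest) = €1,455,000 / €767,544.00 = 1.8957.

1.90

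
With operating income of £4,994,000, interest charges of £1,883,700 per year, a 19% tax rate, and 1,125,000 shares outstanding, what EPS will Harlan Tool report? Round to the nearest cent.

£2.24

Interest = £1,883,700.00, so EBT = £4,994,000 − £1,883,700.00 = £3,110,300.00.
After tax at 19%: net income = £3,110,300.00 × 0.81 = £2,519,343.00.
Per share: £2,519,343.00 / 1,125,000 shares = £2.24.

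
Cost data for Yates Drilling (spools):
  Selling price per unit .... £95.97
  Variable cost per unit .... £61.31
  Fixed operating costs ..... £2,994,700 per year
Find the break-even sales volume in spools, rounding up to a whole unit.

86,403 spools

Contribution margin per unit = £95.97 − £61.31 = £34.66.
Units to break even: £2,994,700 ÷ £34.66 = 86,402.19, rounded up to 86,403.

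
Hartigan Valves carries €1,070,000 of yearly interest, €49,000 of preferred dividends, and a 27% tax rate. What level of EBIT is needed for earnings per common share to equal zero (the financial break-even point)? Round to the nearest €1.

€1,137,123

Preferred dividends are paid after tax, so their pre-tax equivalent is €49,000 ÷ (1 − 0.27) = €67,123.29.
Financial break-even EBIT = interest + D_p ÷ (1 − t) = €1,070,000 + €67,123.29 = €1,137,123.29.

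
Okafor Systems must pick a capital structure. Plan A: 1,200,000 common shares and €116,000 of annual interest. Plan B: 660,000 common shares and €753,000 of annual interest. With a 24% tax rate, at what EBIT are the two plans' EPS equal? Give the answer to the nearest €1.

At indifference, (EBIT − 116,000)(1 − t)/1,200,000 = (EBIT − 753,000)(1 − t)/660,000.
Cancelling (1 − t) and cross-multiplying: 660,000·(EBIT − 116,000) = 1,200,000·(EBIT − 753,000).
Solving, EBIT = (753,000·1,200,000 − 116,000·660,000) / (1,200,000 − 660,000) = 827,040,000,000 / 540,000 = 1,531,555.56.

€1,531,556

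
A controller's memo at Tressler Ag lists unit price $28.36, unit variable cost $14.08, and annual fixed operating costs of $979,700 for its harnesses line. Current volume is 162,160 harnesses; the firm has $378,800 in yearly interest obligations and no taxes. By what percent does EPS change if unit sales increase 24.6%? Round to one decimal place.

Total contribution margin = 162,160 × $14.28 = $2,315,644.80.
Operating income = contribution − fixed costs = $2,315,644.80 − $979,700 = $1,335,944.80.
Interest = $378,800.00, so EBIT − I = $957,144.80.
Degree of combined leverage = contribution ÷ (EBIT − I) = $2,315,644.80 ÷ $957,144.80 = 2.4193.
%ΔEPS = DCL × %ΔSales = 2.4193 × +24.6% = +59.5%.

+59.5%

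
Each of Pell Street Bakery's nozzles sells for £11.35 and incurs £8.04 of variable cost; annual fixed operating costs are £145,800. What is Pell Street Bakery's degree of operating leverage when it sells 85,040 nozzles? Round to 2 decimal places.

Total contribution margin = 85,040 × £3.31 = £281,482.40.
Operating income = contribution − fixed costs = £281,482.40 − £145,800 = £135,682.40.
So DOL = total CM / EBIT = £281,482.40 / £135,682.40 = 2.0746.

2.07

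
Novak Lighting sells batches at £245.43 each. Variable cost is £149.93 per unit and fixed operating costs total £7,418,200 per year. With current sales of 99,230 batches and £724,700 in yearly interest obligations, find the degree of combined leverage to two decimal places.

Total contribution margin = 99,230 × £95.50 = £9,476,465.00.
EBIT = £9,476,465.00 − £7,418,200 = £2,058,265.00. Interest = £724,700.00.
DOL = £9,476,465.00 ÷ £2,058,265.00 = 4.6041; DFL = £2,058,265.00 ÷ £1,333,565.00 = 1.5434.
DCL = DOL × DFL = 4.6041 × 1.5434 = 7.1060.

7.11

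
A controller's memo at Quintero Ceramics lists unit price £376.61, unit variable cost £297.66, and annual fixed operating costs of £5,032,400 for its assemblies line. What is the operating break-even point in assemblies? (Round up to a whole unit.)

63,742 assemblies

Contribution margin per unit = £376.61 − £297.66 = £78.95.
Units to break even: £5,032,400 ÷ £78.95 = 63,741.61, rounded up to 63,742.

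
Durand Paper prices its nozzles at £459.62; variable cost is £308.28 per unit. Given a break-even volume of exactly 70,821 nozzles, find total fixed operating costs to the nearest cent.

£10,718,050.14

Each unit contributes £459.62 − £308.28 = £151.34.
Since BE = FC / CM, FC = 70,821 × £151.34 = £10,718,050.14.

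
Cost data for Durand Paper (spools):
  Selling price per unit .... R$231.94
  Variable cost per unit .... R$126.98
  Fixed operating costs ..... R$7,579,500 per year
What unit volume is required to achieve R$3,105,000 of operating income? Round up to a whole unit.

101,796 spools

Contribution margin per unit = R$231.94 − R$126.98 = R$104.96.
Units = (FC + target) / CM = (R$7,579,500 + R$3,105,000) / R$104.96 = 101,795.92, so 101,796 spools.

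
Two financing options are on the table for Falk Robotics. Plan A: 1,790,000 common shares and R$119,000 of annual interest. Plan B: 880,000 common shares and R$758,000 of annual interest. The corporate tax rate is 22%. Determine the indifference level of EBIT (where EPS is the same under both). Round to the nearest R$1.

R$1,375,934

At indifference, (EBIT − 119,000)(1 − t)/1,790,000 = (EBIT − 758,000)(1 − t)/880,000.
The (1 − t) factor cancels: (EBIT − 119,000) × 880,000 = (EBIT − 758,000) × 1,790,000.
EBIT × (1,790,000 − 880,000) = 758,000 × 1,790,000 − 119,000 × 880,000 = 1,252,100,000,000, so EBIT = 1,252,100,000,000 ÷ 910,000 = 1,375,934.07.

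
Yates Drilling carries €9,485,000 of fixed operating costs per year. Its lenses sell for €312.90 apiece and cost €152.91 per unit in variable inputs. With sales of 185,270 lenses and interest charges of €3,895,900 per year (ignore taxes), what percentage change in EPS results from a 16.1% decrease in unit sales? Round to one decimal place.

-29.3%

Total contribution margin = 185,270 × €159.99 = €29,641,347.30.
EBIT = €29,641,347.30 − €9,485,000 = €20,156,347.30.
After interest of €3,895,900.00, pre-tax earnings = €16,260,447.30.
Degree of combined leverage = contribution ÷ (EBIT − I) = €29,641,347.30 ÷ €16,260,447.30 = 1.8229.
EPS therefore changes by 1.8229 × (-16.1%) = -29.3%.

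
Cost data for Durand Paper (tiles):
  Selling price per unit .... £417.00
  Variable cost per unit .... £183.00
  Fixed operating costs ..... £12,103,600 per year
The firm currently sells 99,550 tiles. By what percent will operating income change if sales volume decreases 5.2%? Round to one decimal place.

Total contribution margin = 99,550 × £234.00 = £23,294,700.00.
Subtracting fixed costs: EBIT = £23,294,700.00 − £12,103,600 = £11,191,100.00.
Degree of operating leverage = £23,294,700.00 / £11,191,100.00 = 2.0815.
%ΔEBIT = DOL × %ΔSales = 2.0815 × -5.2% = -10.8%.

-10.8%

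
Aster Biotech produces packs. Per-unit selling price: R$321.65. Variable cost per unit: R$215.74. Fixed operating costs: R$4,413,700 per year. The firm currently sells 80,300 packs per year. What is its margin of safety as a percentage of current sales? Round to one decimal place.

48.1%

Each unit contributes R$321.65 − R$215.74 = R$105.91. Break-even units = R$4,413,700 ÷ R$105.91 = 41,674.06; break-even revenue = 41,674.06 × R$321.65 = R$13,404,462.33.
Actual sales revenue = 80,300 × R$321.65 = R$25,828,495.00.
Margin of safety = (R$25,828,495.00 − R$13,404,462.33) ÷ R$25,828,495.00 = 48.1%.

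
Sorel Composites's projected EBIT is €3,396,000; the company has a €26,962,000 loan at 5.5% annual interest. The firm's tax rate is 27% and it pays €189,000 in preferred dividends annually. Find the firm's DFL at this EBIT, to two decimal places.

2.05

Annual interest charges come to €1,482,910.00.
Preferred dividends grossed up pre-tax: €189,000 / (1 − 0.27) = €258,904.11.
DFL = EBIT ÷ [EBIT − I − D_p/(1−t)] = €3,396,000 ÷ [€3,396,000 − €1,482,910.00 − €258,904.11] = €3,396,000 ÷ €1,654,185.89 = 2.0530.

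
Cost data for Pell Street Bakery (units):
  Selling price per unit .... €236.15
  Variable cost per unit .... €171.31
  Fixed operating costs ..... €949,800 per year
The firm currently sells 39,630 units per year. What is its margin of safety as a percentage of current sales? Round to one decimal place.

Unit CM = price − variable cost = €236.15 − €171.31 = €64.84. Break-even units = €949,800 ÷ €64.84 = 14,648.37; break-even revenue = 14,648.37 × €236.15 = €3,459,211.44.
Actual sales revenue = 39,630 × €236.15 = €9,358,624.50.
Margin of safety = (€9,358,624.50 − €3,459,211.44) ÷ €9,358,624.50 = 63.0%.

63.0%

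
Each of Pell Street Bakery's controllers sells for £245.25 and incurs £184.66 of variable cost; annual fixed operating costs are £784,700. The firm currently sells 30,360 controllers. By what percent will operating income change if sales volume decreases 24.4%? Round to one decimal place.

Contribution at this volume is 30,360 × £60.59 = £1,839,512.40.
Subtracting fixed costs: EBIT = £1,839,512.40 − £784,700 = £1,054,812.40.
So DOL = total CM / EBIT = £1,839,512.40 / £1,054,812.40 = 1.7439.
Operating income changes by 1.7439 × -24.4% = -42.6%.

-42.6%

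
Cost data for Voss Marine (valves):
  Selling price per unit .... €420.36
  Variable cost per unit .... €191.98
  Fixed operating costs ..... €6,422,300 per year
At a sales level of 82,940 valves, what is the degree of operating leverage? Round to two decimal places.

1.51

Contribution at this volume is 82,940 × €228.38 = €18,941,837.20.
Operating income = contribution − fixed costs = €18,941,837.20 − €6,422,300 = €12,519,537.20.
Degree of operating leverage = €18,941,837.20 / €12,519,537.20 = 1.5130.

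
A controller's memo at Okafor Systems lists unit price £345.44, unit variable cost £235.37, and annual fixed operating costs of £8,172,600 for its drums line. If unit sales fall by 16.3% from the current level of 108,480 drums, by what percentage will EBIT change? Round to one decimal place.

At 108,480 units, contribution = 108,480 × £110.07 = £11,940,393.60.
Subtracting fixed costs: EBIT = £11,940,393.60 − £8,172,600 = £3,767,793.60.
Degree of operating leverage = £11,940,393.60 / £3,767,793.60 = 3.1691.
Operating income changes by 3.1691 × -16.3% = -51.7%.

-51.7%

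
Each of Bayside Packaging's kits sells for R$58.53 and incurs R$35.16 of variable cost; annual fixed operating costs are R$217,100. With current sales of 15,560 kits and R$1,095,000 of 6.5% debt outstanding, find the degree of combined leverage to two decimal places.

4.83

Contribution at this volume is 15,560 × R$23.37 = R$363,637.20.
EBIT = R$363,637.20 − R$217,100 = R$146,537.20. Interest = R$71,175.00, so EBIT − I = R$75,362.20.
DCL = contribution ÷ (EBIT − I) = R$363,637.20 ÷ R$75,362.20 = 4.8252.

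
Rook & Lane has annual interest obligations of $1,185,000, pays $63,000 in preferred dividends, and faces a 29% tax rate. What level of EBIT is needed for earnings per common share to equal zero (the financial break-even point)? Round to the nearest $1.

Grossing the preferred dividend up to pre-tax terms: $63,000 / (1 − 0.29) = $88,732.39.
Financial break-even EBIT = interest + D_p ÷ (1 − t) = $1,185,000 + $88,732.39 = $1,273,732.39.

$1,273,732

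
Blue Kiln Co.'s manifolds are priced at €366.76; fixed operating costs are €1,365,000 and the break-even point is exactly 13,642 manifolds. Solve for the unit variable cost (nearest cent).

At break-even, FC = Q × (P − VC), so P − VC = €1,365,000 ÷ 13,642 = €100.0586.
Variable cost per unit = €366.76 − €100.0586 = €266.70.

€266.70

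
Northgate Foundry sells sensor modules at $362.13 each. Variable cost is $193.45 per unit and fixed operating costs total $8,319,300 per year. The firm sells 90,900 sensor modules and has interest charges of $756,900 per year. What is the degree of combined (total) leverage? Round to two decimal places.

2.45

Contribution at this volume is 90,900 × $168.68 = $15,333,012.00.
Subtracting fixed costs: EBIT = $15,333,012.00 − $8,319,300 = $7,013,712.00. Interest = $756,900.00.
DOL = $15,333,012.00 ÷ $7,013,712.00 = 2.1861; DFL = $7,013,712.00 ÷ $6,256,812.00 = 1.1210.
DCL = DOL × DFL = 2.1861 × 1.1210 = 2.4506.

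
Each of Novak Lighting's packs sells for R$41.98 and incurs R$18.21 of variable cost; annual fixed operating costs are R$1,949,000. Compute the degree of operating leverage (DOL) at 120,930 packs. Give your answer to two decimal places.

3.11

At 120,930 units, contribution = 120,930 × R$23.77 = R$2,874,506.10.
EBIT = R$2,874,506.10 − R$1,949,000 = R$925,506.10.
Degree of operating leverage = R$2,874,506.10 / R$925,506.10 = 3.1059.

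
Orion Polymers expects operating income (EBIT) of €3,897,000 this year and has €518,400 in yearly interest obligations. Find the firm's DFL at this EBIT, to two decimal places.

Annual interest charges come to €518,400.00.
DFL = EBIT ÷ (EBIT − I) = €3,897,000 ÷ (€3,897,000 − €518,400.00) = €3,897,000 ÷ €3,378,600.00 = 1.1534.

1.15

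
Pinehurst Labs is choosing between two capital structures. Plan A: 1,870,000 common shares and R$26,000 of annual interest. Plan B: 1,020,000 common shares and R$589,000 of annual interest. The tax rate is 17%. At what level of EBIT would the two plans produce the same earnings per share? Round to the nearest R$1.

Set EPS_A = EPS_B: (EBIT − R$26,000)(1 − 0.17) ÷ 1,870,000 = (EBIT − R$589,000)(1 − 0.17) ÷ 1,020,000.
The (1 − t) factor cancels: (EBIT − 26,000) × 1,020,000 = (EBIT − 589,000) × 1,870,000.
Solving, EBIT = (589,000·1,870,000 − 26,000·1,020,000) / (1,870,000 − 1,020,000) = 1,074,910,000,000 / 850,000 = 1,264,600.00.

R$1,264,600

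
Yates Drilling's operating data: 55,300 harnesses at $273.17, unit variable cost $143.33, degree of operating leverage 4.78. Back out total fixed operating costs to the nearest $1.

At 55,300 units, contribution = 55,300 × $129.84 = $7,180,152.00.
DOL = contribution / EBIT, so EBIT = $7,180,152.00 / 4.78 = $1,502,123.85.
And FC = contribution − EBIT = $7,180,152.00 − $1,502,123.85 = $5,678,028.

$5,678,028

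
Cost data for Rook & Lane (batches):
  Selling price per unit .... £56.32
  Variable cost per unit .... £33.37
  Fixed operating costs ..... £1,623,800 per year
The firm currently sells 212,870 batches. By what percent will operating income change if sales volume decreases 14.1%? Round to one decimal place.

-21.1%

Total contribution margin = 212,870 × £22.95 = £4,885,366.50.
Subtracting fixed costs: EBIT = £4,885,366.50 − £1,623,800 = £3,261,566.50.
Degree of operating leverage = £4,885,366.50 / £3,261,566.50 = 1.4979.
%ΔEBIT = DOL × %ΔSales = 1.4979 × -14.1% = -21.1%.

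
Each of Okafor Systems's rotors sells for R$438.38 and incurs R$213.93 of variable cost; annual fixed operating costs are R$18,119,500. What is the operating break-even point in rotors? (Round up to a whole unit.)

80,729 rotors

Contribution margin per unit = R$438.38 − R$213.93 = R$224.45.
Units to break even: R$18,119,500 ÷ R$224.45 = 80,728.45, rounded up to 80,729.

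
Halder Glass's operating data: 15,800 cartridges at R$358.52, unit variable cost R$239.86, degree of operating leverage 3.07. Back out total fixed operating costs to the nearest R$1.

Contribution at this volume is 15,800 × R$118.66 = R$1,874,828.00.
DOL = contribution / EBIT, so EBIT = R$1,874,828.00 / 3.07 = R$610,693.16.
And FC = contribution − EBIT = R$1,874,828.00 − R$610,693.16 = R$1,264,135.

R$1,264,135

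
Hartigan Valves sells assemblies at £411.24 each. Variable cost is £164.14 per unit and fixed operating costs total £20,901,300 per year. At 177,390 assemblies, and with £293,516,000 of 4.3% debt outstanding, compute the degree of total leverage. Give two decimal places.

Total contribution margin = 177,390 × £247.10 = £43,833,069.00.
Operating income = contribution − fixed costs = £43,833,069.00 − £20,901,300 = £22,931,769.00. Interest = £12,621,188.00.
DOL = £43,833,069.00 ÷ £22,931,769.00 = 1.9115; DFL = £22,931,769.00 ÷ £10,310,581.00 = 2.2241.
Combined leverage = 1.9115 × 2.2241 = 4.2514.

4.25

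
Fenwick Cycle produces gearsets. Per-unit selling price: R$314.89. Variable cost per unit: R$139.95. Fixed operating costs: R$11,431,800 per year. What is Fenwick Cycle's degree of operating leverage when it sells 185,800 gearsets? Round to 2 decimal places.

Contribution at this volume is 185,800 × R$174.94 = R$32,503,852.00.
EBIT = R$32,503,852.00 − R$11,431,800 = R$21,072,052.00.
DOL = contribution ÷ EBIT = R$32,503,852.00 ÷ R$21,072,052.00 = 1.5425.

1.54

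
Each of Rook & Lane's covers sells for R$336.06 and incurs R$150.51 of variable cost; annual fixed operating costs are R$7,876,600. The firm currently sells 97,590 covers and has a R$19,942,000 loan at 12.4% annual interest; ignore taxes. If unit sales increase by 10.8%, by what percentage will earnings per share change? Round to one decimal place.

Contribution at this volume is 97,590 × R$185.55 = R$18,107,824.50.
EBIT = R$18,107,824.50 − R$7,876,600 = R$10,231,224.50.
Interest = R$2,472,808.00, so EBIT − I = R$7,758,416.50.
DCL = total CM / (EBIT − I) = R$18,107,824.50 / R$7,758,416.50 = 2.3340.
EPS therefore changes by 2.3340 × (+10.8%) = +25.2%.

+25.2%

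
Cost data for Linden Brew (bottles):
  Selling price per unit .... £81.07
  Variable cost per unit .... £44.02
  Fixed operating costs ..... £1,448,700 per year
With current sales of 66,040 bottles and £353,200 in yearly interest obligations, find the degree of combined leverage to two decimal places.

Contribution at this volume is 66,040 × £37.05 = £2,446,782.00.
Subtracting fixed costs: EBIT = £2,446,782.00 − £1,448,700 = £998,082.00. Interest = £353,200.00.
DOL = £2,446,782.00 ÷ £998,082.00 = 2.4515; DFL = £998,082.00 ÷ £644,882.00 = 1.5477.
Combined leverage = 2.4515 × 1.5477 = 3.7942.

3.79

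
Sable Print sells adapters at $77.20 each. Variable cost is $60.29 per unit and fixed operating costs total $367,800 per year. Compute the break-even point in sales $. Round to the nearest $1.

Contribution margin per unit = $77.20 − $60.29 = $16.91, a CM ratio of $16.91 ÷ $77.20 = 0.2190.
Break-even sales = FC ÷ CM ratio = $367,800 × $77.20 / $16.91 = $1,679,134.

$1,679,134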